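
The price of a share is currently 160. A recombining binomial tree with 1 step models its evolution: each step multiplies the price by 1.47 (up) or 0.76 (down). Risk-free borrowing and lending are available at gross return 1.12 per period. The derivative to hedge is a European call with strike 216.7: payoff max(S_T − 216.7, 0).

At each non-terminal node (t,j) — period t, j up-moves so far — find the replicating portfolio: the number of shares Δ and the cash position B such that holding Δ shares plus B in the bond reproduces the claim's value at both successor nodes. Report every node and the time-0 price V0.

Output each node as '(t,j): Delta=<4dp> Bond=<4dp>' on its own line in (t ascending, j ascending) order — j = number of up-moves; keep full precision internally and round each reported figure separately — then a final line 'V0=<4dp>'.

(0,0): Delta=0.1629 Bond=-17.6811
V0=8.3753

Since d<R<u, set p* = (R−d)/(u−d) = 0.5070; price each node as the discounted p*-expectation of its children.
Terminal payoffs: V(1,0)=0.0000, V(1,1)=18.5000
(0,0): S=160.0000. Δ = (V_up−V_dn)/(S_up−S_dn) = (18.5000−0.0000)/(235.2000−121.6000) = 0.1629. V = [p*·18.5000 + (1−p*)·0.0000]/1.12 = 8.3753. B = V − Δ·S = -17.6811.
Self-financing check: at every node Δ·S+B equals the discounted successor values.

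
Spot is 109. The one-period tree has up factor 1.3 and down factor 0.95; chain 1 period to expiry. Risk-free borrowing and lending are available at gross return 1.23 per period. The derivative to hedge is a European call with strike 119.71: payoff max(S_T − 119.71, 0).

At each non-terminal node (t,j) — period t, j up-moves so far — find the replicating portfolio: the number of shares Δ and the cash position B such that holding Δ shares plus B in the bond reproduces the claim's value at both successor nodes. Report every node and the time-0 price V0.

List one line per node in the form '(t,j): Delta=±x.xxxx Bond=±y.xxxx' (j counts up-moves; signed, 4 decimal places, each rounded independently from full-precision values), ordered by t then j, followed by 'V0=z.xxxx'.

(0,0): Delta=0.5764 Bond=-48.5261
V0=14.3024

The replicating-portfolio and risk-neutral prices coincide; use p* = (1.23−0.95)/(1.3−0.95) = 0.8000 for the latter.
Terminal payoffs: V(1,0)=0.0000, V(1,1)=21.9900
(0,0): S=109.0000. Δ = (V_up−V_dn)/(S_up−S_dn) = (21.9900−0.0000)/(141.7000−103.5500) = 0.5764. V = [p*·21.9900 + (1−p*)·0.0000]/1.23 = 14.3024. B = V − Δ·S = -48.5261.
Check: Δ(0,0)·S0 + B(0,0) = 14.3024 = V0.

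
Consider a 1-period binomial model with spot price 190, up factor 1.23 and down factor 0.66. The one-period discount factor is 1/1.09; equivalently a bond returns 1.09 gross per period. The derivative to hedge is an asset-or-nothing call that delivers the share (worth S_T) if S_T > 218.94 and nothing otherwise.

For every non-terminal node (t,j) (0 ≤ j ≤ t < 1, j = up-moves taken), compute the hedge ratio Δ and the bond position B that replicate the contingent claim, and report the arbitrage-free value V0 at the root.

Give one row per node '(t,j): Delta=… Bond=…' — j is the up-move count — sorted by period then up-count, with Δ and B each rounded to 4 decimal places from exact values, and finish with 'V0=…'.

Since d<R<u, set p* = (R−d)/(u−d) = 0.7544; price each node as the discounted p*-expectation of its children.
At expiry t=1: V(1,0)=0.0000, V(1,1)=233.7000
Node (0,0) S=190.0000: V=(p*·233.7000+(1−p*)·0.0000)/1.09=161.7431; Δ=(233.7000−0.0000)/(233.7000−125.4000)=2.1579; B=V−Δ·S=-248.2569
Root portfolio cost Δ·190+B reproduces V0=161.7431.

(0,0): Delta=2.1579 Bond=-248.2569
V0=161.7431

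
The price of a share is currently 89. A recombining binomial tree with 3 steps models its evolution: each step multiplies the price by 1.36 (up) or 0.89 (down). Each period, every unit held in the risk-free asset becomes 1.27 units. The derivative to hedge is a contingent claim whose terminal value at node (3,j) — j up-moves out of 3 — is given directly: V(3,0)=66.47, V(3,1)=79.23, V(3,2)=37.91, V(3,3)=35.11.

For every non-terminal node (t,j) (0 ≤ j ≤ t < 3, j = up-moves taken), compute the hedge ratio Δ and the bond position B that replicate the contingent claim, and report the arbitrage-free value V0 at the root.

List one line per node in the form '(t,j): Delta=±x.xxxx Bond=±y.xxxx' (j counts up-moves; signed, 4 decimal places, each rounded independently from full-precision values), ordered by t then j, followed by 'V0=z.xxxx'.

(0,0): Delta=-0.2098 Bond=38.3519
(1,0): Delta=-0.6549 Bond=83.9612
(1,1): Delta=-0.1408 Bond=40.3572
(2,0): Delta=0.3851 Bond=33.3130
(2,1): Delta=-0.8161 Bond=123.9955
(2,2): Delta=-0.0362 Bond=34.0253
V0=19.6768

Since d<R<u, set p* = (R−d)/(u−d) = 0.8085; price each node as the discounted p*-expectation of its children.
At expiry t=3: V(3,0)=66.4700, V(3,1)=79.2300, V(3,2)=37.9100, V(3,3)=35.1100
Node (2,0) S=70.4969: V=(p*·79.2300+(1−p*)·66.4700)/1.27=60.4619; Δ=(79.2300−66.4700)/(95.8758−62.7422)=0.3851; B=V−Δ·S=33.3130
Node (2,1) S=107.7256: V=(p*·37.9100+(1−p*)·79.2300)/1.27=36.0806; Δ=(37.9100−79.2300)/(146.5068−95.8758)=-0.8161; B=V−Δ·S=123.9955
Node (2,2) S=164.6144: V=(p*·35.1100+(1−p*)·37.9100)/1.27=28.0679; Δ=(35.1100−37.9100)/(223.8756−146.5068)=-0.0362; B=V−Δ·S=34.0253
Node (1,0) S=79.2100: V=(p*·36.0806+(1−p*)·60.4619)/1.27=32.0861; Δ=(36.0806−60.4619)/(107.7256−70.4969)=-0.6549; B=V−Δ·S=83.9612
Node (1,1) S=121.0400: V=(p*·28.0679+(1−p*)·36.0806)/1.27=23.3088; Δ=(28.0679−36.0806)/(164.6144−107.7256)=-0.1408; B=V−Δ·S=40.3572
Node (0,0) S=89.0000: V=(p*·23.3088+(1−p*)·32.0861)/1.27=19.6768; Δ=(23.3088−32.0861)/(121.0400−79.2100)=-0.2098; B=V−Δ·S=38.3519
The time-0 hedge costs 19.6768, which is the no-arbitrage price.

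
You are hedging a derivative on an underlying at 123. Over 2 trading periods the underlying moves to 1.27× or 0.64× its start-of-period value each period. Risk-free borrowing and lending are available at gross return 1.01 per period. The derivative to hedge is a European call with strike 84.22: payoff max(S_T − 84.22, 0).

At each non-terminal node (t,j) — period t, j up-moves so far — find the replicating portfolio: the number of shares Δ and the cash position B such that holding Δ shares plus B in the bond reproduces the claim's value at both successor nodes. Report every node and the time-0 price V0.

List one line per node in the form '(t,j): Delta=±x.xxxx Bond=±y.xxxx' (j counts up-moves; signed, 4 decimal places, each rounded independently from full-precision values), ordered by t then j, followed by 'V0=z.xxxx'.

(0,0): Delta=0.8216 Bond=-54.9628
(1,0): Delta=0.3177 Bond=-15.8460
(1,1): Delta=1.0000 Bond=-83.3861
V0=46.0894

Under the risk-neutral measure, an up-move has probability p* = (R−d)/(u−d) = 0.5873 and values discount at R = 1.01.
Terminal payoffs: V(2,0)=0.0000, V(2,1)=15.7544, V(2,2)=114.1667
  t=1,j=0: stock 78.7200 → up 99.9744 (V=15.7544), down 50.3808 (V=0.0000). Price 9.1610; hedge Δ=0.3177, bond B=-15.8460.
  t=1,j=1: stock 156.2100 → up 198.3867 (V=114.1667), down 99.9744 (V=15.7544). Price 72.8239; hedge Δ=1.0000, bond B=-83.3861.
  t=0,j=0: stock 123.0000 → up 156.2100 (V=72.8239), down 78.7200 (V=9.1610). Price 46.0894; hedge Δ=0.8216, bond B=-54.9628.
Check: Δ(0,0)·S0 + B(0,0) = 46.0894 = V0.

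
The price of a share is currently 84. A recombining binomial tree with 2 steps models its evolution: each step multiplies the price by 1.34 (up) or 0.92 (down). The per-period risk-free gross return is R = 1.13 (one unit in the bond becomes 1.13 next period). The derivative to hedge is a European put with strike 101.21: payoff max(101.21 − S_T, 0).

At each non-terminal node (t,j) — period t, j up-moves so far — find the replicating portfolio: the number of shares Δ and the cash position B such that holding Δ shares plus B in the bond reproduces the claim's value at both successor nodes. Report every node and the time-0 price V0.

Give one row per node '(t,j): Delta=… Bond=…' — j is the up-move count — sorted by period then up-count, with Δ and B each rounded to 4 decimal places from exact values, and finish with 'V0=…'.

(0,0): Delta=-0.3777 Bond=37.6196
(1,0): Delta=-0.9277 Bond=85.0203
(1,1): Delta=0.0000 Bond=0.0000
V0=5.8956

Risk-neutral probability p* = (R−d)/(u−d) = (1.13−0.92)/(1.34−0.92) = 0.5000.
Terminal values V(2,·): V(2,0)=30.1124, V(2,1)=0.0000, V(2,2)=0.0000
  t=1,j=0: stock 77.2800 → up 103.5552 (V=0.0000), down 71.0976 (V=30.1124). Price 13.3241; hedge Δ=-0.9277, bond B=85.0203.
  t=1,j=1: stock 112.5600 → up 150.8304 (V=0.0000), down 103.5552 (V=0.0000). Price 0.0000; hedge Δ=0.0000, bond B=0.0000.
  t=0,j=0: stock 84.0000 → up 112.5600 (V=0.0000), down 77.2800 (V=13.3241). Price 5.8956; hedge Δ=-0.3777, bond B=37.6196.
The time-0 hedge costs 5.8956, which is the no-arbitrage price.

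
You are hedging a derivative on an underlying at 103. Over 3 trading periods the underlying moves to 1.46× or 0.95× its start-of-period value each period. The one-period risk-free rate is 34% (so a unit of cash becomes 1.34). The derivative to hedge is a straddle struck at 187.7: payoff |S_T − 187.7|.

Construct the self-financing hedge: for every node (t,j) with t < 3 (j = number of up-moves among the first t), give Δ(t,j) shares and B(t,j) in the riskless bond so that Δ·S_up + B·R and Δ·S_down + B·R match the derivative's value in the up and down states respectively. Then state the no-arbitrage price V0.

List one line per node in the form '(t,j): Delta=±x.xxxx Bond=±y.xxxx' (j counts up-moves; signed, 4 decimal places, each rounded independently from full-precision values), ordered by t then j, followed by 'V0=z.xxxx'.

(0,0): Delta=0.5477 Bond=-24.8591
(1,0): Delta=-0.5225 Bond=71.4097
(1,1): Delta=0.7620 Bond=-65.5330
(2,0): Delta=-1.0000 Bond=140.0746
(2,1): Delta=-0.4269 Bond=82.0319
(2,2): Delta=1.0000 Bond=-140.0746
V0=31.5542

The replicating-portfolio and risk-neutral prices coincide; use p* = (1.34−0.95)/(1.46−0.95) = 0.7647 for the latter.
At expiry t=3: V(3,0)=99.3904, V(3,1)=51.9820, V(3,2)=20.8771, V(3,3)=132.8500
Node (2,0) S=92.9575: V=(p*·51.9820+(1−p*)·99.3904)/1.34=47.1171; Δ=(51.9820−99.3904)/(135.7180−88.3096)=-1.0000; B=V−Δ·S=140.0746
Node (2,1) S=142.8610: V=(p*·20.8771+(1−p*)·51.9820)/1.34=21.0417; Δ=(20.8771−51.9820)/(208.5771−135.7179)=-0.4269; B=V−Δ·S=82.0319
Node (2,2) S=219.5548: V=(p*·132.8500+(1−p*)·20.8771)/1.34=79.4802; Δ=(132.8500−20.8771)/(320.5500−208.5771)=1.0000; B=V−Δ·S=-140.0746
Node (1,0) S=97.8500: V=(p*·21.0417+(1−p*)·47.1171)/1.34=20.2814; Δ=(21.0417−47.1171)/(142.8610−92.9575)=-0.5225; B=V−Δ·S=71.4097
Node (1,1) S=150.3800: V=(p*·79.4802+(1−p*)·21.0417)/1.34=49.0522; Δ=(79.4802−21.0417)/(219.5548−142.8610)=0.7620; B=V−Δ·S=-65.5330
Node (0,0) S=103.0000: V=(p*·49.0522+(1−p*)·20.2814)/1.34=31.5542; Δ=(49.0522−20.2814)/(150.3800−97.8500)=0.5477; B=V−Δ·S=-24.8591
Check: Δ(0,0)·S0 + B(0,0) = 31.5542 = V0.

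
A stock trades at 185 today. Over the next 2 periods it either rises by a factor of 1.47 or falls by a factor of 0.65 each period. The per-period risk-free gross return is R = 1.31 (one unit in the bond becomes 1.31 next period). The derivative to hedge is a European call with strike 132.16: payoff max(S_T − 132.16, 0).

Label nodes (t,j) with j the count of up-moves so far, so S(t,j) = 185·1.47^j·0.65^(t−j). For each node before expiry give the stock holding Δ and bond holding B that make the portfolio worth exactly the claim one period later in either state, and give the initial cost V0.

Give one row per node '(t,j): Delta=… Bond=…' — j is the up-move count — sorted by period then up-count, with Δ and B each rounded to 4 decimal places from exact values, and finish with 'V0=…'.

The replicating-portfolio and risk-neutral prices coincide; use p* = (1.31−0.65)/(1.47−0.65) = 0.8049 for the latter.
At expiry t=2: V(2,0)=0.0000, V(2,1)=44.6075, V(2,2)=267.6065
(1,0): S=120.2500. Δ = (V_up−V_dn)/(S_up−S_dn) = (44.6075−0.0000)/(176.7675−78.1625) = 0.4524. V = [p*·44.6075 + (1−p*)·0.0000]/1.31 = 27.4073. B = V − Δ·S = -26.9921.
(1,1): S=271.9500. Δ = (V_up−V_dn)/(S_up−S_dn) = (267.6065−44.6075)/(399.7665−176.7675) = 1.0000. V = [p*·267.6065 + (1−p*)·44.6075]/1.31 = 171.0645. B = V − Δ·S = -100.8855.
(0,0): S=185.0000. Δ = (V_up−V_dn)/(S_up−S_dn) = (171.0645−27.4073)/(271.9500−120.2500) = 0.9470. V = [p*·171.0645 + (1−p*)·27.4073]/1.31 = 109.1861. B = V − Δ·S = -66.0055.
Check: Δ(0,0)·S0 + B(0,0) = 109.1861 = V0.

(0,0): Delta=0.9470 Bond=-66.0055
(1,0): Delta=0.4524 Bond=-26.9921
(1,1): Delta=1.0000 Bond=-100.8855
V0=109.1861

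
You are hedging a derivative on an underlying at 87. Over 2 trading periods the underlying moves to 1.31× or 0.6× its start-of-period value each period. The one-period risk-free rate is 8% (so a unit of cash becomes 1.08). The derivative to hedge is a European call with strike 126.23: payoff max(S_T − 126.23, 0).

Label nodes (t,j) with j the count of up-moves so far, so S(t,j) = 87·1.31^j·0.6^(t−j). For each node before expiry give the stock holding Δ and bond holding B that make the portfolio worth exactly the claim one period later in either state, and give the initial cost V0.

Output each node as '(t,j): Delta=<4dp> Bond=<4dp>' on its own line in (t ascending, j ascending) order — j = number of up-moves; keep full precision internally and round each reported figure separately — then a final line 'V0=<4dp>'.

(0,0): Delta=0.2338 Bond=-11.3003
(1,0): Delta=0.0000 Bond=0.0000
(1,1): Delta=0.2851 Bond=-18.0522
V0=9.0402

Under the risk-neutral measure, an up-move has probability p* = (R−d)/(u−d) = 0.6761 and values discount at R = 1.08.
Payoff layer (t=2): V(2,0)=0.0000, V(2,1)=0.0000, V(2,2)=23.0707
Node (1,0) S=52.2000: V=(p*·0.0000+(1−p*)·0.0000)/1.08=0.0000; Δ=(0.0000−0.0000)/(68.3820−31.3200)=0.0000; B=V−Δ·S=0.0000
Node (1,1) S=113.9700: V=(p*·23.0707+(1−p*)·0.0000)/1.08=14.4418; Δ=(23.0707−0.0000)/(149.3007−68.3820)=0.2851; B=V−Δ·S=-18.0522
Node (0,0) S=87.0000: V=(p*·14.4418+(1−p*)·0.0000)/1.08=9.0402; Δ=(14.4418−0.0000)/(113.9700−52.2000)=0.2338; B=V−Δ·S=-11.3003
Root portfolio cost Δ·87+B reproduces V0=9.0402.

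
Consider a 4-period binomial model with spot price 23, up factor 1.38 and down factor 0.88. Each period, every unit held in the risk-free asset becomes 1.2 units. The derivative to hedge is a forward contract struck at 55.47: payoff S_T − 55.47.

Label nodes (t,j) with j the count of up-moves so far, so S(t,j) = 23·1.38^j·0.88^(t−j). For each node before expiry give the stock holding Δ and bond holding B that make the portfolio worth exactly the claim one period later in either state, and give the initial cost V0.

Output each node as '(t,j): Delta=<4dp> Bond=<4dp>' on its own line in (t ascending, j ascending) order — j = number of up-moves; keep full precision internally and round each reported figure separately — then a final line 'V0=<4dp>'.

The replicating-portfolio and risk-neutral prices coincide; use p* = (1.2−0.88)/(1.38−0.88) = 0.6400 for the latter.
Terminal payoffs: V(4,0)=-41.6770, V(4,1)=-33.8401, V(4,2)=-21.5504, V(4,3)=-2.2778, V(4,4)=27.9450
Node (3,0) S=15.6739: V=(p*·-33.8401+(1−p*)·-41.6770)/1.2=-30.5511; Δ=(-33.8401−-41.6770)/(21.6299−13.7930)=1.0000; B=V−Δ·S=-46.2250
Node (3,1) S=24.5795: V=(p*·-21.5504+(1−p*)·-33.8401)/1.2=-21.6455; Δ=(-21.5504−-33.8401)/(33.9196−21.6299)=1.0000; B=V−Δ·S=-46.2250
Node (3,2) S=38.5451: V=(p*·-2.2778+(1−p*)·-21.5504)/1.2=-7.6799; Δ=(-2.2778−-21.5504)/(53.1922−33.9196)=1.0000; B=V−Δ·S=-46.2250
Node (3,3) S=60.4457: V=(p*·27.9450+(1−p*)·-2.2778)/1.2=14.2207; Δ=(27.9450−-2.2778)/(83.4150−53.1922)=1.0000; B=V−Δ·S=-46.2250
Node (2,0) S=17.8112: V=(p*·-21.6455+(1−p*)·-30.5511)/1.2=-20.7096; Δ=(-21.6455−-30.5511)/(24.5795−15.6739)=1.0000; B=V−Δ·S=-38.5208
Node (2,1) S=27.9312: V=(p*·-7.6799+(1−p*)·-21.6455)/1.2=-10.5896; Δ=(-7.6799−-21.6455)/(38.5451−24.5795)=1.0000; B=V−Δ·S=-38.5208
Node (2,2) S=43.8012: V=(p*·14.2207+(1−p*)·-7.6799)/1.2=5.2804; Δ=(14.2207−-7.6799)/(60.4457−38.5451)=1.0000; B=V−Δ·S=-38.5208
Node (1,0) S=20.2400: V=(p*·-10.5896+(1−p*)·-20.7096)/1.2=-11.8607; Δ=(-10.5896−-20.7096)/(27.9312−17.8112)=1.0000; B=V−Δ·S=-32.1007
Node (1,1) S=31.7400: V=(p*·5.2804+(1−p*)·-10.5896)/1.2=-0.3607; Δ=(5.2804−-10.5896)/(43.8012−27.9312)=1.0000; B=V−Δ·S=-32.1007
Node (0,0) S=23.0000: V=(p*·-0.3607+(1−p*)·-11.8607)/1.2=-3.7506; Δ=(-0.3607−-11.8607)/(31.7400−20.2400)=1.0000; B=V−Δ·S=-26.7506
Each (Δ,B) replicates both successor values, so the strategy is self-financing and V0 is arbitrage-free.

(0,0): Delta=1.0000 Bond=-26.7506
(1,0): Delta=1.0000 Bond=-32.1007
(1,1): Delta=1.0000 Bond=-32.1007
(2,0): Delta=1.0000 Bond=-38.5208
(2,1): Delta=1.0000 Bond=-38.5208
(2,2): Delta=1.0000 Bond=-38.5208
(3,0): Delta=1.0000 Bond=-46.2250
(3,1): Delta=1.0000 Bond=-46.2250
(3,2): Delta=1.0000 Bond=-46.2250
(3,3): Delta=1.0000 Bond=-46.2250
V0=-3.7506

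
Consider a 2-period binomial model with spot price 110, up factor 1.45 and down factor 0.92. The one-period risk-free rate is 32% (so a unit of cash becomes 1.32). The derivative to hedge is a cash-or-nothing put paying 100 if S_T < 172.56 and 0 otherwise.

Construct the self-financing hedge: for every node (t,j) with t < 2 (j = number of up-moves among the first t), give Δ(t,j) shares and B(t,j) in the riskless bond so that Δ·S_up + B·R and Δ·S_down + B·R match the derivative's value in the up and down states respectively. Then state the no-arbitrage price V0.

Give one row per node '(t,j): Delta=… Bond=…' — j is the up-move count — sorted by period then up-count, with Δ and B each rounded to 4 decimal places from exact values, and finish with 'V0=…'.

No-arbitrage ⇒ martingale measure with p* = (R−d)/(u−d) = 0.7547.
At expiry t=2: V(2,0)=100.0000, V(2,1)=100.0000, V(2,2)=0.0000
(1,0): S=101.2000. Δ = (V_up−V_dn)/(S_up−S_dn) = (100.0000−100.0000)/(146.7400−93.1040) = 0.0000. V = [p*·100.0000 + (1−p*)·100.0000]/1.32 = 75.7576. B = V − Δ·S = 75.7576.
(1,1): S=159.5000. Δ = (V_up−V_dn)/(S_up−S_dn) = (0.0000−100.0000)/(231.2750−146.7400) = -1.1829. V = [p*·0.0000 + (1−p*)·100.0000]/1.32 = 18.5820. B = V − Δ·S = 207.2613.
(0,0): S=110.0000. Δ = (V_up−V_dn)/(S_up−S_dn) = (18.5820−75.7576)/(159.5000−101.2000) = -0.9807. V = [p*·18.5820 + (1−p*)·75.7576]/1.32 = 24.7017. B = V − Δ·S = 132.5800.
The time-0 hedge costs 24.7017, which is the no-arbitrage price.

(0,0): Delta=-0.9807 Bond=132.5800
(1,0): Delta=0.0000 Bond=75.7576
(1,1): Delta=-1.1829 Bond=207.2613
V0=24.7017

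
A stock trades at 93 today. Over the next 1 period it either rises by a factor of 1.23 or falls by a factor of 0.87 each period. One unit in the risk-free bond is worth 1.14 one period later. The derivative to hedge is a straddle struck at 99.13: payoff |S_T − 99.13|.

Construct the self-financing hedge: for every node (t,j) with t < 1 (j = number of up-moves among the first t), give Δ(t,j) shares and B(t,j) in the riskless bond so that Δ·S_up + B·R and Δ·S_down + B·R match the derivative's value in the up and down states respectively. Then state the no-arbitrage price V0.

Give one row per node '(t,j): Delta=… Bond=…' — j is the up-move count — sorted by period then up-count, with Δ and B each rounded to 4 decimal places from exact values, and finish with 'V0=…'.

(0,0): Delta=-0.0884 Bond=22.2573
V0=14.0351

Since d<R<u, set p* = (R−d)/(u−d) = 0.7500; price each node as the discounted p*-expectation of its children.
At expiry t=1: V(1,0)=18.2200, V(1,1)=15.2600
  t=0,j=0: stock 93.0000 → up 114.3900 (V=15.2600), down 80.9100 (V=18.2200). Price 14.0351; hedge Δ=-0.0884, bond B=22.2573.
Root portfolio cost Δ·93+B reproduces V0=14.0351.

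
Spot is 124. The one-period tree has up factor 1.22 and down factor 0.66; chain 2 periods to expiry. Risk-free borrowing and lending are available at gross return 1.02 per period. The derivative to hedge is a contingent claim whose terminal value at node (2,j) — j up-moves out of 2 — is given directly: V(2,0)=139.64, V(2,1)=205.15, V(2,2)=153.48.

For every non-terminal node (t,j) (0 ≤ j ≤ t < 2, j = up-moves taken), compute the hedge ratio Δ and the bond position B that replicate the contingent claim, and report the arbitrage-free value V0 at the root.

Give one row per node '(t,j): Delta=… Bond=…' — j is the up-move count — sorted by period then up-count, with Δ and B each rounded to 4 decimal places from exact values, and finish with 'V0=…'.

(0,0): Delta=-0.1386 Bond=185.8200
(1,0): Delta=1.4294 Bond=61.2076
(1,1): Delta=-0.6099 Bond=260.8302
V0=168.6281

Under the risk-neutral measure, an up-move has probability p* = (R−d)/(u−d) = 0.6429 and values discount at R = 1.02.
Payoff layer (t=2): V(2,0)=139.6400, V(2,1)=205.1500, V(2,2)=153.4800
  t=1,j=0: stock 81.8400 → up 99.8448 (V=205.1500), down 54.0144 (V=139.6400). Price 178.1898; hedge Δ=1.4294, bond B=61.2076.
  t=1,j=1: stock 151.2800 → up 184.5616 (V=153.4800), down 99.8448 (V=205.1500). Price 168.5623; hedge Δ=-0.6099, bond B=260.8302.
  t=0,j=0: stock 124.0000 → up 151.2800 (V=168.5623), down 81.8400 (V=178.1898). Price 168.6281; hedge Δ=-0.1386, bond B=185.8200.
Check: Δ(0,0)·S0 + B(0,0) = 168.6281 = V0.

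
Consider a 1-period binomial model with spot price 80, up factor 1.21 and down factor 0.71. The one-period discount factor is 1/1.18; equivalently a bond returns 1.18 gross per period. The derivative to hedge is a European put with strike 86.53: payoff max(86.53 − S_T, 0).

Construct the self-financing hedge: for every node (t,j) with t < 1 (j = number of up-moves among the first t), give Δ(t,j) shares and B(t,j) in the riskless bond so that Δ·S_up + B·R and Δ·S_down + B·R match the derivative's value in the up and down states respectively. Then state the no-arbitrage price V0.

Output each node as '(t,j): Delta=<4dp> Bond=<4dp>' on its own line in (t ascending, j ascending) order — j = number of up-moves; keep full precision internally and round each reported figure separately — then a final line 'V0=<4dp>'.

Under the risk-neutral measure, an up-move has probability p* = (R−d)/(u−d) = 0.9400 and values discount at R = 1.18.
Terminal values V(1,·): V(1,0)=29.7300, V(1,1)=0.0000
Node (0,0) S=80.0000: V=(p*·0.0000+(1−p*)·29.7300)/1.18=1.5117; Δ=(0.0000−29.7300)/(96.8000−56.8000)=-0.7433; B=V−Δ·S=60.9717
The time-0 hedge costs 1.5117, which is the no-arbitrage price.

(0,0): Delta=-0.7433 Bond=60.9717
V0=1.5117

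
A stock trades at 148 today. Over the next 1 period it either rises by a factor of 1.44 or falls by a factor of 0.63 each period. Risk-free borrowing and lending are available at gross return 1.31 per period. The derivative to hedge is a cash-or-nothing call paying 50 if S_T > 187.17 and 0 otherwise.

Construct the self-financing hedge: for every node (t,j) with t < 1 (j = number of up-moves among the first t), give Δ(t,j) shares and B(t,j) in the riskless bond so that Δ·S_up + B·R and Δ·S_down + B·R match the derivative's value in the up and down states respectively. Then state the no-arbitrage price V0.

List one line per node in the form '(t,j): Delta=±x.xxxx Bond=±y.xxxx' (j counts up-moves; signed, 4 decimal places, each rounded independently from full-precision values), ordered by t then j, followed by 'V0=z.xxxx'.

Risk-neutral probability p* = (R−d)/(u−d) = (1.31−0.63)/(1.44−0.63) = 0.8395.
At expiry t=1: V(1,0)=0.0000, V(1,1)=50.0000
  t=0,j=0: stock 148.0000 → up 213.1200 (V=50.0000), down 93.2400 (V=0.0000). Price 32.0422; hedge Δ=0.4171, bond B=-29.6862.
Root portfolio cost Δ·148+B reproduces V0=32.0422.

(0,0): Delta=0.4171 Bond=-29.6862
V0=32.0422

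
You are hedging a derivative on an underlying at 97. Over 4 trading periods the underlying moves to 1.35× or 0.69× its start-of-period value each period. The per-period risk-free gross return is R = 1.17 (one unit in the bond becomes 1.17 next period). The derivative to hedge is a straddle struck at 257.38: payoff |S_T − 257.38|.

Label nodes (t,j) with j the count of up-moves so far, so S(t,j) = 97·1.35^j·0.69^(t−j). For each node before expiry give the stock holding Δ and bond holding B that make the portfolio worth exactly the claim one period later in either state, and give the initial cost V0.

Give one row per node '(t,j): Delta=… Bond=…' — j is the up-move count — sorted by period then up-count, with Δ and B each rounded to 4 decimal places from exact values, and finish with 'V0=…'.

Since d<R<u, set p* = (R−d)/(u−d) = 0.7273; price each node as the discounted p*-expectation of its children.
Terminal values V(4,·): V(4,0)=235.3929, V(4,1)=214.3617, V(4,2)=173.2139, V(4,3)=92.7071, V(4,4)=64.8061
(3,0): S=31.8654. Δ = (V_up−V_dn)/(S_up−S_dn) = (214.3617−235.3929)/(43.0183−21.9871) = -1.0000. V = [p*·214.3617 + (1−p*)·235.3929]/1.17 = 188.1175. B = V − Δ·S = 219.9829.
(3,1): S=62.3453. Δ = (V_up−V_dn)/(S_up−S_dn) = (173.2139−214.3617)/(84.1661−43.0183) = -1.0000. V = [p*·173.2139 + (1−p*)·214.3617]/1.17 = 157.6376. B = V − Δ·S = 219.9829.
(3,2): S=121.9799. Δ = (V_up−V_dn)/(S_up−S_dn) = (92.7071−173.2139)/(164.6729−84.1661) = -1.0000. V = [p*·92.7071 + (1−p*)·173.2139]/1.17 = 98.0030. B = V − Δ·S = 219.9829.
(3,3): S=238.6564. Δ = (V_up−V_dn)/(S_up−S_dn) = (64.8061−92.7071)/(322.1861−164.6729) = -0.1771. V = [p*·64.8061 + (1−p*)·92.7071]/1.17 = 61.8936. B = V − Δ·S = 104.1678.
(2,0): S=46.1817. Δ = (V_up−V_dn)/(S_up−S_dn) = (157.6376−188.1175)/(62.3453−31.8654) = -1.0000. V = [p*·157.6376 + (1−p*)·188.1175]/1.17 = 141.8379. B = V − Δ·S = 188.0196.
(2,1): S=90.3555. Δ = (V_up−V_dn)/(S_up−S_dn) = (98.0030−157.6376)/(121.9799−62.3453) = -1.0000. V = [p*·98.0030 + (1−p*)·157.6376]/1.17 = 97.6641. B = V − Δ·S = 188.0196.
(2,2): S=176.7825. Δ = (V_up−V_dn)/(S_up−S_dn) = (61.8936−98.0030)/(238.6564−121.9799) = -0.3095. V = [p*·61.8936 + (1−p*)·98.0030]/1.17 = 61.3176. B = V − Δ·S = 116.0288.
(1,0): S=66.9300. Δ = (V_up−V_dn)/(S_up−S_dn) = (97.6641−141.8379)/(90.3555−46.1817) = -1.0000. V = [p*·97.6641 + (1−p*)·141.8379]/1.17 = 93.7705. B = V − Δ·S = 160.7005.
(1,1): S=130.9500. Δ = (V_up−V_dn)/(S_up−S_dn) = (61.3176−97.6641)/(176.7825−90.3555) = -0.4205. V = [p*·61.3176 + (1−p*)·97.6641]/1.17 = 60.8806. B = V − Δ·S = 115.9510.
(0,0): S=97.0000. Δ = (V_up−V_dn)/(S_up−S_dn) = (60.8806−93.7705)/(130.9500−66.9300) = -0.5137. V = [p*·60.8806 + (1−p*)·93.7705]/1.17 = 59.7013. B = V − Δ·S = 109.5345.
Root portfolio cost Δ·97+B reproduces V0=59.7013.

(0,0): Delta=-0.5137 Bond=109.5345
(1,0): Delta=-1.0000 Bond=160.7005
(1,1): Delta=-0.4205 Bond=115.9510
(2,0): Delta=-1.0000 Bond=188.0196
(2,1): Delta=-1.0000 Bond=188.0196
(2,2): Delta=-0.3095 Bond=116.0288
(3,0): Delta=-1.0000 Bond=219.9829
(3,1): Delta=-1.0000 Bond=219.9829
(3,2): Delta=-1.0000 Bond=219.9829
(3,3): Delta=-0.1771 Bond=104.1678
V0=59.7013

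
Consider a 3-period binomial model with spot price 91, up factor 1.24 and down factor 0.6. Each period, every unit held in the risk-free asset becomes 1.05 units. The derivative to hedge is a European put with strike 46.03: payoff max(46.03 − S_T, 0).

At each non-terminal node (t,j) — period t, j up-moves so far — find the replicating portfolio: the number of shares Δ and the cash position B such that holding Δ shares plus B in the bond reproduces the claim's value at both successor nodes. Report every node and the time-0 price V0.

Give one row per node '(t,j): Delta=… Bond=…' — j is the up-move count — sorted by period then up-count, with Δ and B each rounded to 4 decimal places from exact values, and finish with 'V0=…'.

(0,0): Delta=-0.0639 Bond=7.2829
(1,0): Delta=-0.2733 Bond=19.0766
(1,1): Delta=-0.0212 Bond=2.8212
(2,0): Delta=-1.0000 Bond=43.8381
(2,1): Delta=-0.1248 Bond=9.9783
(2,2): Delta=0.0000 Bond=0.0000
V0=1.4645

Under the risk-neutral measure, an up-move has probability p* = (R−d)/(u−d) = 0.7031 and values discount at R = 1.05.
Payoff layer (t=3): V(3,0)=26.3740, V(3,1)=5.4076, V(3,2)=0.0000, V(3,3)=0.0000
(2,0): S=32.7600. Δ = (V_up−V_dn)/(S_up−S_dn) = (5.4076−26.3740)/(40.6224−19.6560) = -1.0000. V = [p*·5.4076 + (1−p*)·26.3740]/1.05 = 11.0781. B = V − Δ·S = 43.8381.
(2,1): S=67.7040. Δ = (V_up−V_dn)/(S_up−S_dn) = (0.0000−5.4076)/(83.9530−40.6224) = -0.1248. V = [p*·0.0000 + (1−p*)·5.4076]/1.05 = 1.5289. B = V − Δ·S = 9.9783.
(2,2): S=139.9216. Δ = (V_up−V_dn)/(S_up−S_dn) = (0.0000−0.0000)/(173.5028−83.9530) = 0.0000. V = [p*·0.0000 + (1−p*)·0.0000]/1.05 = 0.0000. B = V − Δ·S = 0.0000.
(1,0): S=54.6000. Δ = (V_up−V_dn)/(S_up−S_dn) = (1.5289−11.0781)/(67.7040−32.7600) = -0.2733. V = [p*·1.5289 + (1−p*)·11.0781]/1.05 = 4.1560. B = V − Δ·S = 19.0766.
(1,1): S=112.8400. Δ = (V_up−V_dn)/(S_up−S_dn) = (0.0000−1.5289)/(139.9216−67.7040) = -0.0212. V = [p*·0.0000 + (1−p*)·1.5289]/1.05 = 0.4323. B = V − Δ·S = 2.8212.
(0,0): S=91.0000. Δ = (V_up−V_dn)/(S_up−S_dn) = (0.4323−4.1560)/(112.8400−54.6000) = -0.0639. V = [p*·0.4323 + (1−p*)·4.1560]/1.05 = 1.4645. B = V − Δ·S = 7.2829.
Self-financing check: at every node Δ·S+B equals the discounted successor values.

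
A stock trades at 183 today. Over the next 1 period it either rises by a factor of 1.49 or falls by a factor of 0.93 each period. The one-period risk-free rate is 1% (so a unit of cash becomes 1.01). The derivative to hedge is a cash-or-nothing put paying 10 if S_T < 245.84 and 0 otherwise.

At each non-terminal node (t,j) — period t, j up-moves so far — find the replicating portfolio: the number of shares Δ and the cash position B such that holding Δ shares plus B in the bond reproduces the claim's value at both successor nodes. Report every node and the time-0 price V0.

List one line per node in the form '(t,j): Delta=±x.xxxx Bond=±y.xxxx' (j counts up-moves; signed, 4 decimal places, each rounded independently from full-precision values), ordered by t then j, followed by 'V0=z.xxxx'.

(0,0): Delta=-0.0976 Bond=26.3437
V0=8.4866

No-arbitrage ⇒ martingale measure with p* = (R−d)/(u−d) = 0.1429.
Payoff layer (t=1): V(1,0)=10.0000, V(1,1)=0.0000
  t=0,j=0: stock 183.0000 → up 272.6700 (V=0.0000), down 170.1900 (V=10.0000). Price 8.4866; hedge Δ=-0.0976, bond B=26.3437.
Check: Δ(0,0)·S0 + B(0,0) = 8.4866 = V0.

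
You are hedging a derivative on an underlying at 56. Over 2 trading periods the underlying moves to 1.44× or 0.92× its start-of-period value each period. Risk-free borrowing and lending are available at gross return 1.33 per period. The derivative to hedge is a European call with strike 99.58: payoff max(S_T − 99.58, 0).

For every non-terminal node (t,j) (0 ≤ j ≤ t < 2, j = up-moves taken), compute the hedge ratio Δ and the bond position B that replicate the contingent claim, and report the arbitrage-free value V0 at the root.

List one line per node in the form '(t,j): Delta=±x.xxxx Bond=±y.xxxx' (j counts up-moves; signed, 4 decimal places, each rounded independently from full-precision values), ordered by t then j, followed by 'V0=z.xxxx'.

(0,0): Delta=0.3368 Bond=-13.0449
(1,0): Delta=0.0000 Bond=0.0000
(1,1): Delta=0.3945 Bond=-22.0044
V0=5.8135

The replicating-portfolio and risk-neutral prices coincide; use p* = (1.33−0.92)/(1.44−0.92) = 0.7885 for the latter.
Terminal payoffs: V(2,0)=0.0000, V(2,1)=0.0000, V(2,2)=16.5416
  t=1,j=0: stock 51.5200 → up 74.1888 (V=0.0000), down 47.3984 (V=0.0000). Price 0.0000; hedge Δ=0.0000, bond B=0.0000.
  t=1,j=1: stock 80.6400 → up 116.1216 (V=16.5416), down 74.1888 (V=0.0000). Price 9.8063; hedge Δ=0.3945, bond B=-22.0044.
  t=0,j=0: stock 56.0000 → up 80.6400 (V=9.8063), down 51.5200 (V=0.0000). Price 5.8135; hedge Δ=0.3368, bond B=-13.0449.
Self-financing check: at every node Δ·S+B equals the discounted successor values.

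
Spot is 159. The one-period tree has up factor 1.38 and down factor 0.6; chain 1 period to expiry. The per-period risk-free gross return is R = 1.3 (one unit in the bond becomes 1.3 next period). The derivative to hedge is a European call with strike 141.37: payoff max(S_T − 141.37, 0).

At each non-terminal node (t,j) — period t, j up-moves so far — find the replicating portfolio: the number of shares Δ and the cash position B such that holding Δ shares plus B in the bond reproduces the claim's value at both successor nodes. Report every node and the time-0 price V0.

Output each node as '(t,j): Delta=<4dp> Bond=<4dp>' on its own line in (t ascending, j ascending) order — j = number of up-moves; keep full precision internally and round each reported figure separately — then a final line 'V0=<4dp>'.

(0,0): Delta=0.6293 Bond=-46.1834
V0=53.8807

No-arbitrage ⇒ martingale measure with p* = (R−d)/(u−d) = 0.8974.
At expiry t=1: V(1,0)=0.0000, V(1,1)=78.0500
  t=0,j=0: stock 159.0000 → up 219.4200 (V=78.0500), down 95.4000 (V=0.0000). Price 53.8807; hedge Δ=0.6293, bond B=-46.1834.
The time-0 hedge costs 53.8807, which is the no-arbitrage price.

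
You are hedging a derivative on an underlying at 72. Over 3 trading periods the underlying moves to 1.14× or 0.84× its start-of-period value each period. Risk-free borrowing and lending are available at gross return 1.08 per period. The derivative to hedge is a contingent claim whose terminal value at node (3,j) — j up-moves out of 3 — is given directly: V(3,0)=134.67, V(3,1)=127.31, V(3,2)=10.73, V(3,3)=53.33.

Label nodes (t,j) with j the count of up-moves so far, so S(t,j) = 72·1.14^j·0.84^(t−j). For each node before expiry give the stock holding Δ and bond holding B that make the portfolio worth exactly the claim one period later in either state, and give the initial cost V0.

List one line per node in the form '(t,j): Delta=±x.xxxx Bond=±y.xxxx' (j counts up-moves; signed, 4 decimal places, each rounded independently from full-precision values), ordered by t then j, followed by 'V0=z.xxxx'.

(0,0): Delta=-0.4103 Bond=65.0419
(1,0): Delta=-4.8346 Bond=337.8282
(1,1): Delta=0.4048 Bond=3.3495
(2,0): Delta=-0.4829 Bond=143.7759
(2,1): Delta=-5.6362 Bond=420.1241
(2,2): Delta=1.5176 Bond=-100.5093
V0=35.5037

Under the risk-neutral measure, an up-move has probability p* = (R−d)/(u−d) = 0.8000 and values discount at R = 1.08.
Terminal payoffs: V(3,0)=134.6700, V(3,1)=127.3100, V(3,2)=10.7300, V(3,3)=53.3300
Node (2,0) S=50.8032: V=(p*·127.3100+(1−p*)·134.6700)/1.08=119.2426; Δ=(127.3100−134.6700)/(57.9156−42.6747)=-0.4829; B=V−Δ·S=143.7759
Node (2,1) S=68.9472: V=(p*·10.7300+(1−p*)·127.3100)/1.08=31.5241; Δ=(10.7300−127.3100)/(78.5998−57.9156)=-5.6362; B=V−Δ·S=420.1241
Node (2,2) S=93.5712: V=(p*·53.3300+(1−p*)·10.7300)/1.08=41.4907; Δ=(53.3300−10.7300)/(106.6712−78.5998)=1.5176; B=V−Δ·S=-100.5093
Node (1,0) S=60.4800: V=(p*·31.5241+(1−p*)·119.2426)/1.08=45.4331; Δ=(31.5241−119.2426)/(68.9472−50.8032)=-4.8346; B=V−Δ·S=337.8282
Node (1,1) S=82.0800: V=(p*·41.4907+(1−p*)·31.5241)/1.08=36.5717; Δ=(41.4907−31.5241)/(93.5712−68.9472)=0.4048; B=V−Δ·S=3.3495
Node (0,0) S=72.0000: V=(p*·36.5717+(1−p*)·45.4331)/1.08=35.5037; Δ=(36.5717−45.4331)/(82.0800−60.4800)=-0.4103; B=V−Δ·S=65.0419
Check: Δ(0,0)·S0 + B(0,0) = 35.5037 = V0.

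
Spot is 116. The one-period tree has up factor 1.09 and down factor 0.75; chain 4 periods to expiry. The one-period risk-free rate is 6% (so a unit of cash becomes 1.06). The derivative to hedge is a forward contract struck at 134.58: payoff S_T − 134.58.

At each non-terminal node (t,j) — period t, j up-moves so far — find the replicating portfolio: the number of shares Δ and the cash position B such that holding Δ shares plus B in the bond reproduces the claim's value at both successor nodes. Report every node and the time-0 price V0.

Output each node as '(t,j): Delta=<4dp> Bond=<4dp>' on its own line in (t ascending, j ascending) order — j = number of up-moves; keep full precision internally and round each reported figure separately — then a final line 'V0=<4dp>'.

(0,0): Delta=1.0000 Bond=-106.6000
(1,0): Delta=1.0000 Bond=-112.9960
(1,1): Delta=1.0000 Bond=-112.9960
(2,0): Delta=1.0000 Bond=-119.7757
(2,1): Delta=1.0000 Bond=-119.7757
(2,2): Delta=1.0000 Bond=-119.7757
(3,0): Delta=1.0000 Bond=-126.9623
(3,1): Delta=1.0000 Bond=-126.9623
(3,2): Delta=1.0000 Bond=-126.9623
(3,3): Delta=1.0000 Bond=-126.9623
V0=9.4000

No-arbitrage ⇒ martingale measure with p* = (R−d)/(u−d) = 0.9118.
At expiry t=4: V(4,0)=-97.8769, V(4,1)=-81.2381, V(4,2)=-57.0565, V(4,3)=-21.9125, V(4,4)=29.1635
(3,0): S=48.9375. Δ = (V_up−V_dn)/(S_up−S_dn) = (-81.2381−-97.8769)/(53.3419−36.7031) = 1.0000. V = [p*·-81.2381 + (1−p*)·-97.8769]/1.06 = -78.0248. B = V − Δ·S = -126.9623.
(3,1): S=71.1225. Δ = (V_up−V_dn)/(S_up−S_dn) = (-57.0565−-81.2381)/(77.5235−53.3419) = 1.0000. V = [p*·-57.0565 + (1−p*)·-81.2381]/1.06 = -55.8398. B = V − Δ·S = -126.9623.
(3,2): S=103.3647. Δ = (V_up−V_dn)/(S_up−S_dn) = (-21.9125−-57.0565)/(112.6675−77.5235) = 1.0000. V = [p*·-21.9125 + (1−p*)·-57.0565]/1.06 = -23.5976. B = V − Δ·S = -126.9623.
(3,3): S=150.2234. Δ = (V_up−V_dn)/(S_up−S_dn) = (29.1635−-21.9125)/(163.7435−112.6675) = 1.0000. V = [p*·29.1635 + (1−p*)·-21.9125]/1.06 = 23.2611. B = V − Δ·S = -126.9623.
(2,0): S=65.2500. Δ = (V_up−V_dn)/(S_up−S_dn) = (-55.8398−-78.0248)/(71.1225−48.9375) = 1.0000. V = [p*·-55.8398 + (1−p*)·-78.0248]/1.06 = -54.5257. B = V − Δ·S = -119.7757.
(2,1): S=94.8300. Δ = (V_up−V_dn)/(S_up−S_dn) = (-23.5976−-55.8398)/(103.3647−71.1225) = 1.0000. V = [p*·-23.5976 + (1−p*)·-55.8398]/1.06 = -24.9457. B = V − Δ·S = -119.7757.
(2,2): S=137.8196. Δ = (V_up−V_dn)/(S_up−S_dn) = (23.2611−-23.5976)/(150.2234−103.3647) = 1.0000. V = [p*·23.2611 + (1−p*)·-23.5976]/1.06 = 18.0439. B = V − Δ·S = -119.7757.
(1,0): S=87.0000. Δ = (V_up−V_dn)/(S_up−S_dn) = (-24.9457−-54.5257)/(94.8300−65.2500) = 1.0000. V = [p*·-24.9457 + (1−p*)·-54.5257]/1.06 = -25.9960. B = V − Δ·S = -112.9960.
(1,1): S=126.4400. Δ = (V_up−V_dn)/(S_up−S_dn) = (18.0439−-24.9457)/(137.8196−94.8300) = 1.0000. V = [p*·18.0439 + (1−p*)·-24.9457]/1.06 = 13.4440. B = V − Δ·S = -112.9960.
(0,0): S=116.0000. Δ = (V_up−V_dn)/(S_up−S_dn) = (13.4440−-25.9960)/(126.4400−87.0000) = 1.0000. V = [p*·13.4440 + (1−p*)·-25.9960]/1.06 = 9.4000. B = V − Δ·S = -106.6000.
The time-0 hedge costs 9.4000, which is the no-arbitrage price.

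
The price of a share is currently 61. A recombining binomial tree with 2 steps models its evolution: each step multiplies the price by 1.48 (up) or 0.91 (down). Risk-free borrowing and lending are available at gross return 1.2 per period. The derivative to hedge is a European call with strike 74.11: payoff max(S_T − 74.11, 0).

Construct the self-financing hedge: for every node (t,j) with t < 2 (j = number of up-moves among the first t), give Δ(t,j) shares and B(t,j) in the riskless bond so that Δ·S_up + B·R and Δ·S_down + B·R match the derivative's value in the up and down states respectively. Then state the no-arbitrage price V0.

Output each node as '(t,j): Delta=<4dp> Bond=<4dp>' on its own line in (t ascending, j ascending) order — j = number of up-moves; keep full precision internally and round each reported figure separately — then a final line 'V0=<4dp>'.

No-arbitrage ⇒ martingale measure with p* = (R−d)/(u−d) = 0.5088.
Payoff layer (t=2): V(2,0)=0.0000, V(2,1)=8.0448, V(2,2)=59.5044
Node (1,0) S=55.5100: V=(p*·8.0448+(1−p*)·0.0000)/1.2=3.4108; Δ=(8.0448−0.0000)/(82.1548−50.5141)=0.2543; B=V−Δ·S=-10.7029
Node (1,1) S=90.2800: V=(p*·59.5044+(1−p*)·8.0448)/1.2=28.5217; Δ=(59.5044−8.0448)/(133.6144−82.1548)=1.0000; B=V−Δ·S=-61.7583
Node (0,0) S=61.0000: V=(p*·28.5217+(1−p*)·3.4108)/1.2=13.4888; Δ=(28.5217−3.4108)/(90.2800−55.5100)=0.7222; B=V−Δ·S=-30.5654
The time-0 hedge costs 13.4888, which is the no-arbitrage price.

(0,0): Delta=0.7222 Bond=-30.5654
(1,0): Delta=0.2543 Bond=-10.7029
(1,1): Delta=1.0000 Bond=-61.7583
V0=13.4888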